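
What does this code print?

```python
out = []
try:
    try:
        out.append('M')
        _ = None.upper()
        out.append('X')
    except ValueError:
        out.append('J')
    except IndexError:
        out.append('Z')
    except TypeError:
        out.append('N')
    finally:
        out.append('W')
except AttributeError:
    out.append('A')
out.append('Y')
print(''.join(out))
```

Execution trace: 'M' (try body) → 'W' (finally) → 'A' (outer except AttributeError) → 'Y' (after the try/except). Output: MWAY

Answer: MWAY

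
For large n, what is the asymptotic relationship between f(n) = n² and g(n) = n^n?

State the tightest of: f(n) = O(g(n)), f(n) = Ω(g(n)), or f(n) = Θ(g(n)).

n² vs n^n: f(n) = O(g(n)) but not Ω(g(n)) — n^n grows strictly faster than n².

Answer: f(n) = O(g(n)) but not Ω(g(n)) — n^n grows strictly faster than n².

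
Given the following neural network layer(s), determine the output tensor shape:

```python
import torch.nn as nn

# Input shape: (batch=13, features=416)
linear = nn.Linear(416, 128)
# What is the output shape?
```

Input: (13, 416) -> Output: (13, 128)

Answer: (13, 128)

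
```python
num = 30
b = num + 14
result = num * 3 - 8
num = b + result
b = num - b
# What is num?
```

Trace:
`num = 30` → num = 30
`b = num + 14` → b = 44
`result = num * 3 - 8` → result = 82
`num = b + result` → num = 126
`b = num - b` → b = 82
So num = 126

Answer: 126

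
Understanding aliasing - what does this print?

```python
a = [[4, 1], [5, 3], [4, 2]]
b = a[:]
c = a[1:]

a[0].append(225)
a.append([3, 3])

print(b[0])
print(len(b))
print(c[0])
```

Key concept: slice with nested mutation.
Step by step:
`a = [[4, 1], [5, 3], [4, 2]]` → a = [[4, 1], [5, 3], [4, 2]]
`b = a[:]` → b = [[4, 1], [5, 3], [4, 2]]
`c = a[1:]` → c = [[5, 3], [4, 2]]
`a[0].append(225)` → a = [[4, 1, 225], [5, 3], [4, 2]]; b = [[4, 1, 225], [5, 3], [4, 2]]
`a.append([3, 3])` → a = [[4, 1, 225], [5, 3], [4, 2], [3, 3]]
`print(b[0])` → prints [4, 1, 225]
`print(len(b))` → prints 3
`print(c[0])` → prints [5, 3]

Answer:
[4, 1, 225]
3
[5, 3]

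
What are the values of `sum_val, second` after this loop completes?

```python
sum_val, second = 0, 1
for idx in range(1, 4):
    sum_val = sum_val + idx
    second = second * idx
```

Sum and factorial of 1 to 3
`sum_val, second` takes the values: (0, 1) → (1, 1) → (3, 1) → (3, 2) → (6, 2) → (6, 6)

Answer: 6, 6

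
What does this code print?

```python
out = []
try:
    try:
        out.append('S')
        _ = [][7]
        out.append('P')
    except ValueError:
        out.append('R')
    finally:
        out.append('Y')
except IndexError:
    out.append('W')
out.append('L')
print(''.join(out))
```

Execution trace: 'S' (try body) → 'Y' (finally) → 'W' (outer except IndexError) → 'L' (after the try/except). Output: SYWL

Answer: SYWL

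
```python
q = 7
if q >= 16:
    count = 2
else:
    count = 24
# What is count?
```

Trace:
`q = 7` → q = 7
`if q >= 16: ...` → q >= 16 is False, take else branch → count = 24
So count = 24

Answer: 24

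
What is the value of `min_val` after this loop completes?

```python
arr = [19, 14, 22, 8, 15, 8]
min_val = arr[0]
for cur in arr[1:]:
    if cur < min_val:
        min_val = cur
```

Minimum of [19, 14, 22, 8, 15, 8]
`min_val` takes the values: 19 → 14 → 8

Answer: 8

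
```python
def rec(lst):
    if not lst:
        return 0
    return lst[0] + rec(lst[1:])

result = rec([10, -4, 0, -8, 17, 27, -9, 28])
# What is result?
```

10 + (-4) + 0 + (-8) + 17 + 27 + (-9) + 28 + 0 = 61

Answer: 61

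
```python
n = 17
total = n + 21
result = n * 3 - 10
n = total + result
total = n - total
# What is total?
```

Trace:
`n = 17` → n = 17
`total = n + 21` → total = 38
`result = n * 3 - 10` → result = 41
`n = total + result` → n = 79
`total = n - total` → total = 41
So total = 41

Answer: 41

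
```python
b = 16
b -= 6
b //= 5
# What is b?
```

Trace:
`b = 16` → b = 16
`b -= 6` → b = 10
`b //= 5` → b = 2
So b = 2

Answer: 2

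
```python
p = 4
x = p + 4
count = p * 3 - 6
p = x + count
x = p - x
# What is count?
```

Trace:
`p = 4` → p = 4
`x = p + 4` → x = 8
`count = p * 3 - 6` → count = 6
`p = x + count` → p = 14
`x = p - x` → x = 6
So count = 6

Answer: 6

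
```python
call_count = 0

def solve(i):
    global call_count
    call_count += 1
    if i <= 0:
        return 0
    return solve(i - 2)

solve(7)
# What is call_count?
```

Linear recursion stepping by 2: 5 calls from i=7 down to ≤0.

Answer: 5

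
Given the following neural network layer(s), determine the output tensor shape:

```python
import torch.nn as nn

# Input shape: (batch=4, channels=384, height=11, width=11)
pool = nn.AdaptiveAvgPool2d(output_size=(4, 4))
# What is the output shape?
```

Input: (4, 384, 11, 11) -> Output: (4, 384, 4, 4)

Answer: (4, 384, 4, 4)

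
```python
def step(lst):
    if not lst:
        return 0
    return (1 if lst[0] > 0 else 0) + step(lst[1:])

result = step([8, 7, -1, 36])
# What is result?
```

Count of positive elements in [8, 7, -1, 36] = 3

Answer: 3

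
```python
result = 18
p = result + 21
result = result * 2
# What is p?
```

Trace:
`result = 18` → result = 18
`p = result + 21` → p = 39
`result = result * 2` → result = 36
So p = 39

Answer: 39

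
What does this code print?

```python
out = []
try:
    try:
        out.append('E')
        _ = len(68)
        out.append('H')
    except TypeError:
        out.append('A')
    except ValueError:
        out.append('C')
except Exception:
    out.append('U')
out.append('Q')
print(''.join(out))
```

Execution trace: 'E' (inner try body) → 'A' (inner except TypeError) → 'Q' (after the try/except). Output: EAQ

Answer: EAQ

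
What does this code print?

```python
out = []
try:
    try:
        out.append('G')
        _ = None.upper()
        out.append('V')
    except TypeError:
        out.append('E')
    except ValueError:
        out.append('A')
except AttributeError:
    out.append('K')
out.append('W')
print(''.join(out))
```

Execution trace: 'G' (try body) → 'K' (outer except AttributeError) → 'W' (after the try/except). Output: GKW

Answer: GKW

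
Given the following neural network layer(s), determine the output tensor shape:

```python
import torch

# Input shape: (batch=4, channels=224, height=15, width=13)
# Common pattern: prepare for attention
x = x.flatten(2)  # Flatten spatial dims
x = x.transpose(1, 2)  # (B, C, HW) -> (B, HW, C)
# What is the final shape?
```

Input: (4, 224, 15, 13) -> after flatten(2): (4, 224, 195) -> Output: (4, 195, 224)

Answer: (4, 195, 224)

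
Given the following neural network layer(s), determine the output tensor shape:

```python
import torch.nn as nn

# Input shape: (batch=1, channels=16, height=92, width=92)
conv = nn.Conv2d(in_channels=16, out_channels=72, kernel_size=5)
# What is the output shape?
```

Input: (1, 16, 92, 92) -> Output: (1, 72, 88, 88)

Answer: (1, 72, 88, 88)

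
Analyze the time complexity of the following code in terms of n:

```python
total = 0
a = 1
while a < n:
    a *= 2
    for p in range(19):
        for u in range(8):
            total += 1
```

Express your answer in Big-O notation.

Each loop level contributes: log n × 1 × 1. Multiplying the contributions gives O(log n).

Answer: O(log n)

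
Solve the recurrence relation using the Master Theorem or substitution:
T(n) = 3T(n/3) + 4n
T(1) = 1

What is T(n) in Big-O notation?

By Master Theorem: a=3, b=3, f(n)=4n. Since log_3(3) = 1 and f(n) = Θ(n^1), Case 2 applies. T(n) = O(n log n).

Answer: O(n log n)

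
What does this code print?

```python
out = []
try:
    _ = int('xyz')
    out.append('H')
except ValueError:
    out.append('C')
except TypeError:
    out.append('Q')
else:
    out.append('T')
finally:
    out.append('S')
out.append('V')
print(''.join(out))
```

Execution trace: 'C' (except ValueError) → 'S' (finally) → 'V' (after the try/except). Output: CSV

Answer: CSV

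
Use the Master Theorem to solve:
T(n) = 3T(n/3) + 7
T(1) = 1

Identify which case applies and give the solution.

a=3, b=3, f(n)=7. log_3(3) = 1. Since c=0 < 1, Case 1 applies: T(n) = Θ(n^log_b(a)) = O(n).

Answer: O(n) - Case 1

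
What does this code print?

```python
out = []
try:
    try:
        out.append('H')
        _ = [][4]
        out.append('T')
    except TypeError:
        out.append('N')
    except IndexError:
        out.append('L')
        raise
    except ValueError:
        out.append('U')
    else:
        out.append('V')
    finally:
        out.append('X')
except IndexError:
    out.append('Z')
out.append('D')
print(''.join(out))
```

Execution trace: 'H' (inner try body) → 'L' (inner except IndexError) → 'X' (inner finally) → 'Z' (outer except IndexError) → 'D' (after the try/except). Output: HLXZD

Answer: HLXZD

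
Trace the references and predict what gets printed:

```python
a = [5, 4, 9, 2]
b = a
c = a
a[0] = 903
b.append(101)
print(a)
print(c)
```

Key concept: multiple aliases.
Step by step:
`a = [5, 4, 9, 2]` → a = [5, 4, 9, 2]
`b = a` → b = [5, 4, 9, 2] (same object as a)
`c = a` → c = [5, 4, 9, 2] (same object as a, b)
`a[0] = 903` → a = [903, 4, 9, 2] (same object as b, c); b = [903, 4, 9, 2] (same object as a, c); c = [903, 4, 9, 2] (same object as a, b)
`b.append(101)` → a = [903, 4, 9, 2, 101] (same object as b, c); b = [903, 4, 9, 2, 101] (same object as a, c); c = [903, 4, 9, 2, 101] (same object as a, b)
`print(a)` → prints [903, 4, 9, 2, 101]
`print(c)` → prints [903, 4, 9, 2, 101]

Answer:
[903, 4, 9, 2, 101]
[903, 4, 9, 2, 101]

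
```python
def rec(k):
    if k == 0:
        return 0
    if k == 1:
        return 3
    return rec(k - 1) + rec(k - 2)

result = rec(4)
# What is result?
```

Build up from base cases: rec(0)=0, rec(1)=3, rec(2)=3, rec(3)=6, rec(4)=9

Answer: 9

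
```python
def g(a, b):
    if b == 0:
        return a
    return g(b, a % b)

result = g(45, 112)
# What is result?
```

g(45, 112) -> g(112, 45) -> g(45, 22) -> g(22, 1) -> g(1, 0) -> 1

Answer: 1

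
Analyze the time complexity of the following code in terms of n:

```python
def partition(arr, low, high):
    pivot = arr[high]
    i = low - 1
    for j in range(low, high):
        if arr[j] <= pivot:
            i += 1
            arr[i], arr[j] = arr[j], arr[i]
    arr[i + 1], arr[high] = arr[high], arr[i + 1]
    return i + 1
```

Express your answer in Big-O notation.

This is Lomuto partition (single pass over [low, high), where n = high - low). Time complexity: O(n).

Answer: O(n)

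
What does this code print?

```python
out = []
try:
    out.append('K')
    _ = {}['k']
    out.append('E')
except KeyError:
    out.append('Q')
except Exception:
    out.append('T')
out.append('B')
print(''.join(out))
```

Execution trace: 'K' (try body) → 'Q' (except KeyError) → 'B' (after the try/except). Output: KQB

Answer: KQB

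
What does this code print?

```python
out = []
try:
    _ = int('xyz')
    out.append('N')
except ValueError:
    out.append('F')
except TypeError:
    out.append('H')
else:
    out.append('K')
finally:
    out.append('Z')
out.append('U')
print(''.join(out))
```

Execution trace: 'F' (except ValueError) → 'Z' (finally) → 'U' (after the try/except). Output: FZU

Answer: FZU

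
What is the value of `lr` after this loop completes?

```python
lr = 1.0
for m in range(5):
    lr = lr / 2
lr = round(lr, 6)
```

Halving LR 5 times: 1 / 2^5
`lr` takes the values: 1.0 → 0.5 → 0.25 → 0.125 → 0.0625 → 0.03125

Answer: 0.03125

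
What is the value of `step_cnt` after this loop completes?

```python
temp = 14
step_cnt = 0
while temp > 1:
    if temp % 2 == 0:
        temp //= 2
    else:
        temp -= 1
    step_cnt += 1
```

Steps to reduce 14 to 1
`step_cnt` takes the values: 0 → 1 → 2 → 3 → 4 → 5

Answer: 5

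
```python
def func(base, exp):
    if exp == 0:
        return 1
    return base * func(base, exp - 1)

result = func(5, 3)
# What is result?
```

func(5, 3) = 5 * 5 * 5 = 125

Answer: 125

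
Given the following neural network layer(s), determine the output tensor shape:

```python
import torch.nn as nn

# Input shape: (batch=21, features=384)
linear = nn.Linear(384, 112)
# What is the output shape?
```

Input: (21, 384) -> Output: (21, 112)

Answer: (21, 112)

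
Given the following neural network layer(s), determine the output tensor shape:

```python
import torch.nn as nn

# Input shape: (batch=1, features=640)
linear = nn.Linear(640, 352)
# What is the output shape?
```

Input: (1, 640) -> Output: (1, 352)

Answer: (1, 352)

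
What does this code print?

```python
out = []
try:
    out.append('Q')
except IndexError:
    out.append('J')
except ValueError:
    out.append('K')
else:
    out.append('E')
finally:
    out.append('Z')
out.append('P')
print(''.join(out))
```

Execution trace: 'Q' (try body, no exception) → 'E' (else) → 'Z' (finally) → 'P' (after the try/except). Output: QEZP

Answer: QEZP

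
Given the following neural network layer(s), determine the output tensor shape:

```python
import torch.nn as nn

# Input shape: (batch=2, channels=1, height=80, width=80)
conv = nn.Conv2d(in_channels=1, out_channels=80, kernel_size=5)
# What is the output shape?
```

Input: (2, 1, 80, 80) -> Output: (2, 80, 76, 76)

Answer: (2, 80, 76, 76)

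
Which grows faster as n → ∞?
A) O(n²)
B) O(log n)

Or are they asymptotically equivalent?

O(n²) vs O(log n): Higher order terms dominate.

Answer: A) O(n²) grows faster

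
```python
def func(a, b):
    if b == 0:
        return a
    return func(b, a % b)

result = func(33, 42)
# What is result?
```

func(33, 42) -> func(42, 33) -> func(33, 9) -> func(9, 6) -> func(6, 3) -> func(3, 0) -> 3

Answer: 3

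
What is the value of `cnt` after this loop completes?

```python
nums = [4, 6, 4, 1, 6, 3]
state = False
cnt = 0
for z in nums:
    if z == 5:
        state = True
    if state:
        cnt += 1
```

Count elements after first 5 in [4, 6, 4, 1, 6, 3]
`cnt` takes the values: 0

Answer: 0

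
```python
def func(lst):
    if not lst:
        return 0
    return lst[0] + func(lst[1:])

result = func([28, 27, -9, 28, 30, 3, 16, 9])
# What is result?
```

28 + 27 + (-9) + 28 + 30 + 3 + 16 + 9 + 0 = 132

Answer: 132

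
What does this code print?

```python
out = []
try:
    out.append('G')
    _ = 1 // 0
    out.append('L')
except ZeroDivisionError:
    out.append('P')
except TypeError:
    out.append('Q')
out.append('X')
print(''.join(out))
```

Execution trace: 'G' (try body) → 'P' (except ZeroDivisionError) → 'X' (after the try/except). Output: GPX

Answer: GPX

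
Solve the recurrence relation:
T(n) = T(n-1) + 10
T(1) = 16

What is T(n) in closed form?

Unrolling: T(n) = T(1) + 10·(n-1) = 16 + 10(n-1) = 10n + 6.

Answer: T(n) = 10n + 6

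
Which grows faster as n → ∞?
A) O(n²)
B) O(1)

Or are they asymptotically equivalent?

O(n²) vs O(1): Higher order terms dominate.

Answer: A) O(n²) grows faster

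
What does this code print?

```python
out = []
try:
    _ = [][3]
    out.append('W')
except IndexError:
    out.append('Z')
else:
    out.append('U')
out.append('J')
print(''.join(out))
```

Execution trace: 'Z' (except IndexError) → 'J' (after the try/except). Output: ZJ

Answer: ZJ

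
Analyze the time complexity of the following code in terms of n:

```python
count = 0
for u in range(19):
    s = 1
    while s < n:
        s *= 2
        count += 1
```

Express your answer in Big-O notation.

Each loop level contributes: 1 × log n. Multiplying the contributions gives O(log n).

Answer: O(log n)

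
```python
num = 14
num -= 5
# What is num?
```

Trace:
`num = 14` → num = 14
`num -= 5` → num = 9
So num = 9

Answer: 9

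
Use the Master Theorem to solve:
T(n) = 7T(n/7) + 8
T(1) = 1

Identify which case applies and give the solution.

a=7, b=7, f(n)=8. log_7(7) = 1. Since c=0 < 1, Case 1 applies: T(n) = Θ(n^log_b(a)) = O(n).

Answer: O(n) - Case 1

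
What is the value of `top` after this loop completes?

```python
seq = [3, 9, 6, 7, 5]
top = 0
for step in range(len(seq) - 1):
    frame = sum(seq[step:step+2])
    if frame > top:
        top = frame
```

Max sum of 2-element window in [3, 9, 6, 7, 5]
`top` takes the values: 0 → 12 → 15

Answer: 15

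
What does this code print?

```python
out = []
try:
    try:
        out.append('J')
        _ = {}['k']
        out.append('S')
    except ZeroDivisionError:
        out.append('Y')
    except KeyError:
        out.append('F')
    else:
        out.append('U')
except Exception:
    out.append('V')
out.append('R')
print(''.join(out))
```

Execution trace: 'J' (inner try body) → 'F' (inner except KeyError) → 'R' (after the try/except). Output: JFR

Answer: JFR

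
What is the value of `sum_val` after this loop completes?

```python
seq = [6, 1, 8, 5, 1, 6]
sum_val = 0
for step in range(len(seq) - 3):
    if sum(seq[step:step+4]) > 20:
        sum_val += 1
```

Count windows with sum > 20
`sum_val` takes the values: 0

Answer: 0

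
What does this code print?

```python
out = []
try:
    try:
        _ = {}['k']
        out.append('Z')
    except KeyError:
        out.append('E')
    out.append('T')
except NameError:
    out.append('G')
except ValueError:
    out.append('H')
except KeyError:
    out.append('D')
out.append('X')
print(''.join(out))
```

Execution trace: 'E' (inner except KeyError) → 'T' (try body, no exception) → 'X' (after the try/except). Output: ETX

Answer: ETX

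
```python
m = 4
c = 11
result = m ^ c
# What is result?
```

Trace:
`m = 4` → m = 4
`c = 11` → c = 11
`result = m ^ c` → result = 15
So result = 15

Answer: 15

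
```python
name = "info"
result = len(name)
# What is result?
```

Trace:
`name = "info"` → name = 'info'
`result = len(name)` → result = 4
So result = 4

Answer: 4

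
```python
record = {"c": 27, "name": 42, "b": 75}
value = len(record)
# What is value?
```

Trace:
`record = {"c": 27, "name": 42, "b": 75}` → record = {'c': 27, 'name': 42, 'b': 75}
`value = len(record)` → value = 3
So value = 3

Answer: 3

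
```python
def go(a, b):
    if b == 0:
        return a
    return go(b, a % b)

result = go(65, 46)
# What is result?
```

go(65, 46) -> go(46, 19) -> go(19, 8) -> go(8, 3) -> go(3, 2) -> go(2, 1) -> go(1, 0) -> 1

Answer: 1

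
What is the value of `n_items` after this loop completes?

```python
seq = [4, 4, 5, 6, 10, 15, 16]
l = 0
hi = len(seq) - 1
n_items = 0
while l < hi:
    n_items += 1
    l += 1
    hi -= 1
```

Iterations until pointers meet (list length 7)
`n_items` takes the values: 0 → 1 → 2 → 3

Answer: 3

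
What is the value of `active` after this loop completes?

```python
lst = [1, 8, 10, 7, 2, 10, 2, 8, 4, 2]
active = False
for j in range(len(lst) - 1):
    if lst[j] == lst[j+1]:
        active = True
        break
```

Check consecutive duplicates in [1, 8, 10, 7, 2, 10, 2, 8, 4, 2]
`active` takes the values: False

Answer: False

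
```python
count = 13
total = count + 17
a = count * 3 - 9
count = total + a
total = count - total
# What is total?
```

Trace:
`count = 13` → count = 13
`total = count + 17` → total = 30
`a = count * 3 - 9` → a = 30
`count = total + a` → count = 60
`total = count - total` → total = 30
So total = 30

Answer: 30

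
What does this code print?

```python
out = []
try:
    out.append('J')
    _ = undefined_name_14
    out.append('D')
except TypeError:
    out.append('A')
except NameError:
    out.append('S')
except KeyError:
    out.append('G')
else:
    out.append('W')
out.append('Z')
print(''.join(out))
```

Execution trace: 'J' (try body) → 'S' (except NameError) → 'Z' (after the try/except). Output: JSZ

Answer: JSZ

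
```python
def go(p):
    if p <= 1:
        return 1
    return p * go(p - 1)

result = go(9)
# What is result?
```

go(9) = 9 * 8 * 7 * 6 * 5 * 4 * 3 * 2 * 1 = 362880

Answer: 362880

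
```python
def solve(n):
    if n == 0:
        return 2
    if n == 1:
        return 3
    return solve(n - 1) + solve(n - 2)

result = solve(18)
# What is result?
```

Build up from base cases: solve(0)=2, solve(1)=3, solve(2)=5, solve(3)=8, solve(4)=13, solve(5)=21, solve(6)=34, ..., solve(18)=10946

Answer: 10946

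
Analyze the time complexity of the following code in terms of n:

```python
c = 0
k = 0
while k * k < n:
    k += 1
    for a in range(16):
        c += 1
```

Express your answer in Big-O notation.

Each loop level contributes: √n × 1. Multiplying the contributions gives O(√n).

Answer: O(√n)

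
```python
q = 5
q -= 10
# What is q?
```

Trace:
`q = 5` → q = 5
`q -= 10` → q = -5
So q = -5

Answer: -5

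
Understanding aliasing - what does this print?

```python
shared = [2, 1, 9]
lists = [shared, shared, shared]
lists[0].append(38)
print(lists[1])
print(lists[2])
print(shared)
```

Key concept: list of same reference.
Step by step:
`shared = [2, 1, 9]` → shared = [2, 1, 9]
`lists = [shared, shared, shared]` → lists = [[2, 1, 9], [2, 1, 9], [2, 1, 9]]
`lists[0].append(38)` → shared = [2, 1, 9, 38]; lists = [[2, 1, 9, 38], [2, 1, 9, 38], [2, 1, 9, 38]]
`print(lists[1])` → prints [2, 1, 9, 38]
`print(lists[2])` → prints [2, 1, 9, 38]
`print(shared)` → prints [2, 1, 9, 38]

Answer:
[2, 1, 9, 38]
[2, 1, 9, 38]
[2, 1, 9, 38]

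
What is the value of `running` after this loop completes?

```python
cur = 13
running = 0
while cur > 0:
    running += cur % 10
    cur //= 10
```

Sum digits of 13
`running` takes the values: 0 → 3 → 4

Answer: 4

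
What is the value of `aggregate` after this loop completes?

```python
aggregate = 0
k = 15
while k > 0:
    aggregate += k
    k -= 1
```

Sum 15 down to 1
`aggregate` takes the values: 0 → 15 → 29 → 42 → 54 → 65 → 75 → 84 → 92 → 99 → 105 → 110 → 114 → 117 → 119 → 120

Answer: 120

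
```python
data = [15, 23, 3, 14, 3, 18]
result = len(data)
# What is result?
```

Trace:
`data = [15, 23, 3, 14, 3, 18]` → data = [15, 23, 3, 14, 3, 18]
`result = len(data)` → result = 6
So result = 6

Answer: 6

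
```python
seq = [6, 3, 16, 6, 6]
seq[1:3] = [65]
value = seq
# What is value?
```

Trace:
`seq = [6, 3, 16, 6, 6]` → seq = [6, 3, 16, 6, 6]
`seq[1:3] = [65]` → seq = [6, 65, 6, 6]
`value = seq` → value = [6, 65, 6, 6]
So value = [6, 65, 6, 6]

Answer: [6, 65, 6, 6]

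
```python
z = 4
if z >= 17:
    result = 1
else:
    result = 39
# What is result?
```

Trace:
`z = 4` → z = 4
`if z >= 17: ...` → z >= 17 is False, take else branch → result = 39
So result = 39

Answer: 39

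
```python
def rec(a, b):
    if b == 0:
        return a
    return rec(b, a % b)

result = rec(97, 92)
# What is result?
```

rec(97, 92) -> rec(92, 5) -> rec(5, 2) -> rec(2, 1) -> rec(1, 0) -> 1

Answer: 1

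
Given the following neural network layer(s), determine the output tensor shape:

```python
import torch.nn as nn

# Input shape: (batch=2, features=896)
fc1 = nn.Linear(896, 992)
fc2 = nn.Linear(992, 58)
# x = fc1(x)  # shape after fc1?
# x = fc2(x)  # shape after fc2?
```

Input: (2, 896) -> after fc1: (2, 992) -> Output: (2, 58)

Answer: (2, 58)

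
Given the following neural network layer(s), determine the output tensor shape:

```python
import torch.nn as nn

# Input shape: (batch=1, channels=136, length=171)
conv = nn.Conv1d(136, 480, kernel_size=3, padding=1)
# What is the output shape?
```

Input: (1, 136, 171) -> Output: (1, 480, 171)

Answer: (1, 480, 171)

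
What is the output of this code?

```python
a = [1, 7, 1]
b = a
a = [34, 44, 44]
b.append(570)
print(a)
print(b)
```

Key concept: rebinding vs mutation: a is rebound to a new list, b still points at the original.
Step by step:
`a = [1, 7, 1]` → a = [1, 7, 1]
`b = a` → b = [1, 7, 1] (same object as a)
`a = [34, 44, 44]` → a = [34, 44, 44]
`b.append(570)` → b = [1, 7, 1, 570]
`print(a)` → prints [34, 44, 44]
`print(b)` → prints [1, 7, 1, 570]

Answer:
[34, 44, 44]
[1, 7, 1, 570]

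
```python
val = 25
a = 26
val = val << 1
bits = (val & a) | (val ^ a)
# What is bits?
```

Trace:
`val = 25` → val = 25
`a = 26` → a = 26
`val = val << 1` → val = 50
`bits = (val & a) | (val ^ a)` → bits = 58
So bits = 58

Answer: 58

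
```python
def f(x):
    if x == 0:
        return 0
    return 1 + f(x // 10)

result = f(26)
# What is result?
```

Count of digits of 26: 2

Answer: 2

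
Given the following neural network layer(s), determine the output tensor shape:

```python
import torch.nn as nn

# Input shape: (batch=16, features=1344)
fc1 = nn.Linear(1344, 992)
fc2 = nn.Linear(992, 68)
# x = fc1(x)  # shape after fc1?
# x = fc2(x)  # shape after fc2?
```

Input: (16, 1344) -> after fc1: (16, 992) -> Output: (16, 68)

Answer: (16, 68)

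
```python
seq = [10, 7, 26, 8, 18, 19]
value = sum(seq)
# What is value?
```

Trace:
`seq = [10, 7, 26, 8, 18, 19]` → seq = [10, 7, 26, 8, 18, 19]
`value = sum(seq)` → value = 88
So value = 88

Answer: 88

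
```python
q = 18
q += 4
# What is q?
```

Trace:
`q = 18` → q = 18
`q += 4` → q = 22
So q = 22

Answer: 22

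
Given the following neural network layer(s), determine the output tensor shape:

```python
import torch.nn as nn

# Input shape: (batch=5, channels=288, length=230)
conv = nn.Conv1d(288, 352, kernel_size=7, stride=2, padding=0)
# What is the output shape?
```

Input: (5, 288, 230) -> Output: (5, 352, 112)

Answer: (5, 352, 112)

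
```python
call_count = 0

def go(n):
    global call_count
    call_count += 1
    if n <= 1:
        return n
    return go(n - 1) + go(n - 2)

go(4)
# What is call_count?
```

Calls(n) = 1 + Calls(n-1) + Calls(n-2); Calls(0)=Calls(1)=1. For n=4 this gives 9.

Answer: 9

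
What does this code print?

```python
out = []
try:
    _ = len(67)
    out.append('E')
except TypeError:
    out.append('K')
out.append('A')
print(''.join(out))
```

Execution trace: 'K' (except TypeError) → 'A' (after the try/except). Output: KA

Answer: KA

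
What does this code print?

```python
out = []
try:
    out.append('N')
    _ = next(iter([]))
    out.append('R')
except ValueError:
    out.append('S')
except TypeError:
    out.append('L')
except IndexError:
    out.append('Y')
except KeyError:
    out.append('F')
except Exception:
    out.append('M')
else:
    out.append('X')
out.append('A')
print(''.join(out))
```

Execution trace: 'N' (try body) → 'M' (except Exception) → 'A' (after the try/except). Output: NMA

Answer: NMA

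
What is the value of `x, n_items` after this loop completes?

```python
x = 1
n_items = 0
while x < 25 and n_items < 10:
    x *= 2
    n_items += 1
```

Double until >= 25 or 10 iterations
`x, n_items` takes the values: (1, 0) → (2, 0) → (2, 1) → (4, 1) → (4, 2) → (8, 2) → (8, 3) → (16, 3) → (16, 4) → (32, 4) → (32, 5)

Answer: 32, 5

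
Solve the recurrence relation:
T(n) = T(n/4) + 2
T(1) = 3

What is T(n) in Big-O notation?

Each step divides n by 4 and adds 2. After log_4(n) steps we reach T(1)=3. So T(n) = 2·log_4(n) + 3 = O(log n).

Answer: O(log n)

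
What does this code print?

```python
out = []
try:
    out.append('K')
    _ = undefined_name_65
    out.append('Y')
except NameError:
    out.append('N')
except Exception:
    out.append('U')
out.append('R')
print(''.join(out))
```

Execution trace: 'K' (try body) → 'N' (except NameError) → 'R' (after the try/except). Output: KNR

Answer: KNR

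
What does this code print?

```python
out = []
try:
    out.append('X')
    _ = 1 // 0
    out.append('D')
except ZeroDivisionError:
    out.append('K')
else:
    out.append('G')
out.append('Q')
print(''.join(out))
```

Execution trace: 'X' (try body) → 'K' (except ZeroDivisionError) → 'Q' (after the try/except). Output: XKQ

Answer: XKQ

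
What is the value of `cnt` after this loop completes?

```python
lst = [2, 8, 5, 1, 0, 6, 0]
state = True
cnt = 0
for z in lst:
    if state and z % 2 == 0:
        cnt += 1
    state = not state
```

Count even values at even positions
`cnt` takes the values: 0 → 1 → 2 → 3

Answer: 3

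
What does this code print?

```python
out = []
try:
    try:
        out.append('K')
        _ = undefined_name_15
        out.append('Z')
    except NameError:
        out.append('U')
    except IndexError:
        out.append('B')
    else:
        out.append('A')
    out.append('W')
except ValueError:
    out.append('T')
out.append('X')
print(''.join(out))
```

Execution trace: 'K' (inner try body) → 'U' (inner except NameError) → 'W' (try body, no exception) → 'X' (after the try/except). Output: KUWX

Answer: KUWX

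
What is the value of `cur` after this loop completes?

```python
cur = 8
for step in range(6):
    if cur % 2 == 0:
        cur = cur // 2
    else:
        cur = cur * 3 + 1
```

Collatz-style transformation from 8
`cur` takes the values: 8 → 4 → 2 → 1 → 4 → 2 → 1

Answer: 1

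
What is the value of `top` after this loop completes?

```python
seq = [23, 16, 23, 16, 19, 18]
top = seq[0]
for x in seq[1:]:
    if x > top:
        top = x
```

Maximum of [23, 16, 23, 16, 19, 18]
`top` takes the values: 23

Answer: 23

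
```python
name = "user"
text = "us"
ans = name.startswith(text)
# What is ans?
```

Trace:
`name = "user"` → name = 'user'
`text = "us"` → text = 'us'
`ans = name.startswith(text)` → ans = True
So ans = True

Answer: True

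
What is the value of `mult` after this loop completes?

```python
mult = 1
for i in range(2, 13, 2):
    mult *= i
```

Product of even numbers 2 to 12
`mult` takes the values: 1 → 2 → 8 → 48 → 384 → 3840 → 46080

Answer: 46080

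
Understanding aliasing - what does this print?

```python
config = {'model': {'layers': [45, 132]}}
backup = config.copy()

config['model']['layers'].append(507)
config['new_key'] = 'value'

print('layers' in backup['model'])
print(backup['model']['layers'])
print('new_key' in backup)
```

Key concept: shallow copy gotcha with nested dict.
Step by step:
`config = {'model': {'layers': [45, 132]}}` → config = {'model': {'layers': [45, 132]}}
`backup = config.copy()` → backup = {'model': {'layers': [45, 132]}}
`config['model']['layers'].append(507)` → config = {'model': {'layers': [45, 132, 507]}}; backup = {'model': {'layers': [45, 132, 507]}}
`config['new_key'] = 'value'` → config = {'model': {'layers': [45, 132, 507]}, 'new_key': 'value'}
`print('layers' in backup['model'])` → prints True
`print(backup['model']['layers'])` → prints [45, 132, 507]
`print('new_key' in backup)` → prints False

Answer:
True
[45, 132, 507]
False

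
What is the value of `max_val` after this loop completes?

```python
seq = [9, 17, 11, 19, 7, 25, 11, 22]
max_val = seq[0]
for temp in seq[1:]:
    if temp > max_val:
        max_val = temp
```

Maximum of [9, 17, 11, 19, 7, 25, 11, 22]
`max_val` takes the values: 9 → 17 → 19 → 25

Answer: 25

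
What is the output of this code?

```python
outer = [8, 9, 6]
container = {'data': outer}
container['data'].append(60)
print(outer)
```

Key concept: dict holds reference to list.
Step by step:
`outer = [8, 9, 6]` → outer = [8, 9, 6]
`container = {'data': outer}` → container = {'data': [8, 9, 6]}
`container['data'].append(60)` → outer = [8, 9, 6, 60]; container = {'data': [8, 9, 6, 60]}
`print(outer)` → prints [8, 9, 6, 60]

Answer: [8, 9, 6, 60]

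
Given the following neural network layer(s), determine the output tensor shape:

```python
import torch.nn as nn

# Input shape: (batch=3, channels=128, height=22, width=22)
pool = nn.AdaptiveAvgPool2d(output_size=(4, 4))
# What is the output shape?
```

Input: (3, 128, 22, 22) -> Output: (3, 128, 4, 4)

Answer: (3, 128, 4, 4)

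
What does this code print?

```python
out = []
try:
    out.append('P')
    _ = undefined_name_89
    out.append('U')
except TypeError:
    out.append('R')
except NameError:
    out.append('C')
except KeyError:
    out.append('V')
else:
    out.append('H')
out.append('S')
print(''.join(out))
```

Execution trace: 'P' (try body) → 'C' (except NameError) → 'S' (after the try/except). Output: PCS

Answer: PCS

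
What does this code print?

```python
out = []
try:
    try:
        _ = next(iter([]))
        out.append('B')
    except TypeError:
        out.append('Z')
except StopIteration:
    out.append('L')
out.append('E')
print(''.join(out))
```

Execution trace: 'L' (outer except StopIteration) → 'E' (after the try/except). Output: LE

Answer: LE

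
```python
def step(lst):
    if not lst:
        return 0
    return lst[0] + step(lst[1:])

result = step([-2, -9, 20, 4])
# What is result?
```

(-2) + (-9) + 20 + 4 + 0 = 13

Answer: 13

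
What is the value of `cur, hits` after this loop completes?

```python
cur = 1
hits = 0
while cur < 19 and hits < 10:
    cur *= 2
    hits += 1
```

Double until >= 19 or 10 iterations
`cur, hits` takes the values: (1, 0) → (2, 0) → (2, 1) → (4, 1) → (4, 2) → (8, 2) → (8, 3) → (16, 3) → (16, 4) → (32, 4) → (32, 5)

Answer: 32, 5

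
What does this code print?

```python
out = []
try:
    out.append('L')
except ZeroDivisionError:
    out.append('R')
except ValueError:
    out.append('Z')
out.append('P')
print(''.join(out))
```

Execution trace: 'L' (try body, no exception) → 'P' (after the try/except). Output: LP

Answer: LP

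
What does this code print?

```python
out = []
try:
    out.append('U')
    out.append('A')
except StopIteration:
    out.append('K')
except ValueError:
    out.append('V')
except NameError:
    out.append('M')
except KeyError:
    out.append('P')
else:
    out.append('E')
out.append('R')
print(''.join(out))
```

Execution trace: 'U' (try body) → 'A' (try body, no exception) → 'E' (else) → 'R' (after the try/except). Output: UAER

Answer: UAER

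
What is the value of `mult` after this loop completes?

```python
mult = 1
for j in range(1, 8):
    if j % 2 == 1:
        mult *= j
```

Product of odd numbers 1 to 7
`mult` takes the values: 1 → 3 → 15 → 105

Answer: 105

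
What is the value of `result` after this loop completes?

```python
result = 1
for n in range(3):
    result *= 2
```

2^3 = 8
`result` takes the values: 1 → 2 → 4 → 8

Answer: 8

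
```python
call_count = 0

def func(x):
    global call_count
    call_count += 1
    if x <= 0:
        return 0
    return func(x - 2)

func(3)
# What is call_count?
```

Linear recursion stepping by 2: 3 calls from x=3 down to ≤0.

Answer: 3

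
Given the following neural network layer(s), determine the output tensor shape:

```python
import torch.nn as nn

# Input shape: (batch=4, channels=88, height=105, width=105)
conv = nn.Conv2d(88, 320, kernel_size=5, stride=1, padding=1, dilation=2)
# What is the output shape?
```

Input: (4, 88, 105, 105) -> Output: (4, 320, 99, 99)

Answer: (4, 320, 99, 99)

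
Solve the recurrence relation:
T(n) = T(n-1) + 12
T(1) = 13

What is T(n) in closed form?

Unrolling: T(n) = T(1) + 12·(n-1) = 13 + 12(n-1) = 12n + 1.

Answer: T(n) = 12n + 1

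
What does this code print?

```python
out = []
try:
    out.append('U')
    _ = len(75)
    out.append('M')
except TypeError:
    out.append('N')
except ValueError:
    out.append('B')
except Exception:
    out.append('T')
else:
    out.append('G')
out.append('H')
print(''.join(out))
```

Execution trace: 'U' (try body) → 'N' (except TypeError) → 'H' (after the try/except). Output: UNH

Answer: UNH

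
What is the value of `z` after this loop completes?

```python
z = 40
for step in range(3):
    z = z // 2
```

Halve 3 times: 40 // 2^3 = 5
`z` takes the values: 40 → 20 → 10 → 5

Answer: 5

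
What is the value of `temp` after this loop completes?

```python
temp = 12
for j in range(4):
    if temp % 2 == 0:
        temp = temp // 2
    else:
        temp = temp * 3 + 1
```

Collatz-style transformation from 12
`temp` takes the values: 12 → 6 → 3 → 10 → 5

Answer: 5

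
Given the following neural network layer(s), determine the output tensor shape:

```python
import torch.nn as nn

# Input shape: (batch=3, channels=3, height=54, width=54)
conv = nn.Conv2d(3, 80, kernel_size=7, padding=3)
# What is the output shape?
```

Input: (3, 3, 54, 54) -> Output: (3, 80, 54, 54)

Answer: (3, 80, 54, 54)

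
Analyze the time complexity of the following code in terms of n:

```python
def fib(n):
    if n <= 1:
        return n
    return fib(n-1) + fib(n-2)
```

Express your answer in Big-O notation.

This is Recursive Fibonacci (naive). Time complexity: O(2^n).

Answer: O(2^n)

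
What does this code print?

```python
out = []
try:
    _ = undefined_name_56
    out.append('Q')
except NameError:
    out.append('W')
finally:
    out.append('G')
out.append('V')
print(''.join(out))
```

Execution trace: 'W' (except NameError) → 'G' (finally) → 'V' (after the try/except). Output: WGV

Answer: WGV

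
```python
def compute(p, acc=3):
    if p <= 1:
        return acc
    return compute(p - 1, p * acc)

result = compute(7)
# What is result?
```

Accumulator trace (n, acc): (7, 3) -> (6, 21) -> (5, 126) -> (4, 630) -> (3, 2520) -> (2, 7560) -> (1, 15120) -> return 15120

Answer: 15120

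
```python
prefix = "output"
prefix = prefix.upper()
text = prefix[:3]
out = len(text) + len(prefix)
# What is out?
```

Trace:
`prefix = "output"` → prefix = 'output'
`prefix = prefix.upper()` → prefix = 'OUTPUT'
`text = prefix[:3]` → text = 'OUT'
`out = len(text) + len(prefix)` → out = 9
So out = 9

Answer: 9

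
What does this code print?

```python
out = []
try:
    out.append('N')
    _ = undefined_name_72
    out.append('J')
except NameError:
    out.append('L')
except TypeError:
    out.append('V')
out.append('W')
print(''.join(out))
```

Execution trace: 'N' (try body) → 'L' (except NameError) → 'W' (after the try/except). Output: NLW

Answer: NLW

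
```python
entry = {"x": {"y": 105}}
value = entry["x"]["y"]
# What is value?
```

Trace:
`entry = {"x": {"y": 105}}` → entry = {'x': {'y': 105}}
`value = entry["x"]["y"]` → value = 105
So value = 105

Answer: 105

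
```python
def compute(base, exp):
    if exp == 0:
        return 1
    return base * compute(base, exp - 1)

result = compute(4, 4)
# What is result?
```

compute(4, 4) = 4 * 4 * 4 * 4 = 256

Answer: 256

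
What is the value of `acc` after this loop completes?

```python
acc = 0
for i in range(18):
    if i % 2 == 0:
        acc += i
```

Sum of even numbers 0 to 17
`acc` takes the values: 0 → 2 → 6 → 12 → 20 → 30 → 42 → 56 → 72

Answer: 72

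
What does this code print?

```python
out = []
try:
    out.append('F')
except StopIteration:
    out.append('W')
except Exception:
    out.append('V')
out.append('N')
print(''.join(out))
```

Execution trace: 'F' (try body, no exception) → 'N' (after the try/except). Output: FN

Answer: FN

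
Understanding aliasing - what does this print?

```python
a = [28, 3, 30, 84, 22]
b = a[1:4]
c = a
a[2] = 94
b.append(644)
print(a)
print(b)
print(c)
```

Key concept: slice vs alias.
Step by step:
`a = [28, 3, 30, 84, 22]` → a = [28, 3, 30, 84, 22]
`b = a[1:4]` → b = [3, 30, 84]
`c = a` → c = [28, 3, 30, 84, 22] (same object as a)
`a[2] = 94` → a = [28, 3, 94, 84, 22] (same object as c); c = [28, 3, 94, 84, 22] (same object as a)
`b.append(644)` → b = [3, 30, 84, 644]
`print(a)` → prints [28, 3, 94, 84, 22]
`print(b)` → prints [3, 30, 84, 644]
`print(c)` → prints [28, 3, 94, 84, 22]

Answer:
[28, 3, 94, 84, 22]
[3, 30, 84, 644]
[28, 3, 94, 84, 22]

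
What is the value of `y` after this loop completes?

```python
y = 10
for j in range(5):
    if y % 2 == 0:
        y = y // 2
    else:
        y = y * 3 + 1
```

Collatz-style transformation from 10
`y` takes the values: 10 → 5 → 16 → 8 → 4 → 2

Answer: 2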